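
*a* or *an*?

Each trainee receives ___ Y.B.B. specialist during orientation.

The indefinite article is chosen by the initial *sound* of the following word, not its spelling.
The initialism *Y.B.B.* is read letter by letter; the first letter, Y, is pronounced /waɪ/, which begins with a consonant sound.
So the article is *a*: Each trainee receives a Y.B.B. specialist during orientation.

a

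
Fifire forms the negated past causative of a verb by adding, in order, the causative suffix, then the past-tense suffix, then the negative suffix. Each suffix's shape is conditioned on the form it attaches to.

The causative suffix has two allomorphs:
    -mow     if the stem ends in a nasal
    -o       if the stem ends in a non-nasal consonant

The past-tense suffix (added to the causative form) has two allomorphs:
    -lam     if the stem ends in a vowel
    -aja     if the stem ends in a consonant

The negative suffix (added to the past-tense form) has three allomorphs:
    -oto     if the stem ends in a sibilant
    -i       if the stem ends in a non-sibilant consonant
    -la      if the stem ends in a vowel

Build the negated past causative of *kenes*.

kenesolami

Since the final consonant of *kenes* is /s/ (non-nasal), it takes -o, giving *keneso*.
The causative form *keneso*: final sound = /o/, a vowel → -lam → *kenesolam*.
The final sound of the past-tense form *kenesolam* is /m/, which is a non-sibilant consonant, so the negative suffix is -i, giving *kenesolami*.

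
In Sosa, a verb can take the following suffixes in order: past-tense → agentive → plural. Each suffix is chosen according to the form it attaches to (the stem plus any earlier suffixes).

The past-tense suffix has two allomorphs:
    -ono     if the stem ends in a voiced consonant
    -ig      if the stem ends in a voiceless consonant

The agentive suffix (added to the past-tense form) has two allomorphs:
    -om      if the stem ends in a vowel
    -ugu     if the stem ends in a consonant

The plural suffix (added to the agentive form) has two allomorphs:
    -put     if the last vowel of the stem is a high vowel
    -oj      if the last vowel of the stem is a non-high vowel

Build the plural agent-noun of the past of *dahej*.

dahejonoomoj

*dahej* — final consonant /j/ (voiced) → -ono → *dahejono*.
The past-tense form *dahejono*: final sound = /o/, a vowel → -om → *dahejonoom*.
The agentive form *dahejonoom*: last vowel = /o/, a non-high vowel → -oj → *dahejonoomoj*.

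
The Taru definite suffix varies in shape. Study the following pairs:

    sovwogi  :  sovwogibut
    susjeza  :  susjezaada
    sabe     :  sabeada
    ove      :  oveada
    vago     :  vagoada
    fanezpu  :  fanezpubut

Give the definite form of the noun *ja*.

Looking at the last vowel of each stem: -but when the last vowel of the stem is a high vowel (*sovwogi*, *fanezpu*); -ada when the last vowel of the stem is a non-high vowel (*susjeza*, *sabe*, *ove*, *vago*).
The last vowel of *ja* is /a/, which is a non-high vowel, so the suffix is -ada, giving *jaada*.

jaada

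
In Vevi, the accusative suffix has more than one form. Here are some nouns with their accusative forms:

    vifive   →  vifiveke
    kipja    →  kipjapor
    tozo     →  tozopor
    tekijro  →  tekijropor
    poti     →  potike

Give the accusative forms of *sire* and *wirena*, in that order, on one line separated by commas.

sireke, wirenapor

Looking at the last vowel of each stem: -ke when the last vowel of the stem is a front vowel (*vifive*, *poti*); -por when the last vowel of the stem is a back vowel (*kipja*, *tozo*, *tekijro*).
Since the last vowel of *sire* is /e/ (a front vowel), it takes -ke, giving *sireke*.
The last vowel of *wirena* is /a/, which is a back vowel, so the suffix is -por, giving *wirenapor*.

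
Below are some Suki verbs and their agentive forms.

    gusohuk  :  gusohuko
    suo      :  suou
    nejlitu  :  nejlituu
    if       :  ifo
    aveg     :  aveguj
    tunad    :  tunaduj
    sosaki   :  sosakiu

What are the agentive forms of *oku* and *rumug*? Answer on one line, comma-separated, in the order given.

okuu, rumuguj

The suffix is conditioned by the final sound: -o when the stem ends in a voiceless consonant (*gusohuk*, *if*); -uj when the stem ends in a voiced consonant (*aveg*, *tunad*); -u when the stem ends in a vowel (*suo*, *nejlitu*, *sosaki*).
The final sound of *oku* is /u/, which is a vowel, so the suffix is -u, giving *okuu*.
Since the final sound of *rumug* is /g/ (a voiced consonant), it takes -uj, giving *rumuguj*.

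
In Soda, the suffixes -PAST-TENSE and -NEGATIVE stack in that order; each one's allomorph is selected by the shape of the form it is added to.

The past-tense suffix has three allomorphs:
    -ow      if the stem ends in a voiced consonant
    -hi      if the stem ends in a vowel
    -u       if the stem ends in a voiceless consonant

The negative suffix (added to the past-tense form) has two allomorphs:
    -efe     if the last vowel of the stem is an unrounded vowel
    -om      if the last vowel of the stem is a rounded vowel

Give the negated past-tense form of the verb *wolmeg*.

Since the final sound of *wolmeg* is /g/ (a voiced consonant), it takes -ow, giving *wolmegow*.
The past-tense form *wolmegow*: last vowel = /o/, a rounded vowel → -om → *wolmegowom*.

wolmegowom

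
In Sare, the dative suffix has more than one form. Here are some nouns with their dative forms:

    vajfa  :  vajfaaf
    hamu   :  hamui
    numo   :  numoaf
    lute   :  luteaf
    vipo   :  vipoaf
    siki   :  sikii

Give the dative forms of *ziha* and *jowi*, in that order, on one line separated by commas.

The pattern is height harmony: -i when the last vowel of the stem is a high vowel (*hamu*, *siki*); -af when the last vowel of the stem is a non-high vowel (*vajfa*, *numo*, *lute*, *vipo*).
The last vowel of *ziha* is /a/, which is a non-high vowel, so the suffix is -af, giving *zihaaf*.
*jowi* — last vowel /i/ (a high vowel) → -i → *jowii*.

zihaaf, jowii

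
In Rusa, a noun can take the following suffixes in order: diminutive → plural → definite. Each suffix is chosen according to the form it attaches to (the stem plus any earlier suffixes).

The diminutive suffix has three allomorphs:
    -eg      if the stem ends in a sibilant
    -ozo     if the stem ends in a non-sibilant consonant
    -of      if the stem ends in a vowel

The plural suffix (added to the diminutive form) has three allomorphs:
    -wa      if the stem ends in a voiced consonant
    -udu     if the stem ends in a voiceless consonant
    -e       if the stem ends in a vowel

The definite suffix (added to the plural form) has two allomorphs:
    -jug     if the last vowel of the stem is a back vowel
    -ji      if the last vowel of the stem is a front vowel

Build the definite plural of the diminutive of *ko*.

koofudujug

Since the final sound of *ko* is /o/ (a vowel), it takes -of, giving *koof*.
Since the final sound of the diminutive form *koof* is /f/ (a voiceless consonant), it takes -udu, giving *koofudu*.
The plural form *koofudu* — last vowel /u/ (a back vowel) → -jug → *koofudujug*.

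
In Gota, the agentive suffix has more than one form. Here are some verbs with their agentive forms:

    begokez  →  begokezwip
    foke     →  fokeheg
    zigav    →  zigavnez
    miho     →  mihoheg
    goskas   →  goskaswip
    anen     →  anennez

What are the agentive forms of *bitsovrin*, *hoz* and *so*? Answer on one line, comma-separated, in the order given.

The pattern is sibilance of the final sound: -wip when the stem ends in a sibilant (*begokez*, *goskas*); -nez when the stem ends in a non-sibilant consonant (*zigav*, *anen*); -heg when the stem ends in a vowel (*foke*, *miho*).
*bitsovrin* — final sound /n/ (a non-sibilant consonant) → -nez → *bitsovrinnez*.
*hoz* — final sound /z/ (a sibilant) → -wip → *hozwip*.
Since the final sound of *so* is /o/ (a vowel), it takes -heg, giving *soheg*.

bitsovrinnez, hozwip, soheg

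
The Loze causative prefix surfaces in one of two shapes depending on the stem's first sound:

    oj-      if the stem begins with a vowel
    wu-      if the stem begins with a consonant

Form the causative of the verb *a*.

*a* — first sound /a/ (a vowel) → oj- → *oja*.

oja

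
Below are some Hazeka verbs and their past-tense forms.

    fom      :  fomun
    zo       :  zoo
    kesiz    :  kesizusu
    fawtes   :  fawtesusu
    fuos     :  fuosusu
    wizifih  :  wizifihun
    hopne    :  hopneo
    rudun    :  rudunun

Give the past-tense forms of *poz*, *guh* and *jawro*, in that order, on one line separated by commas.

pozusu, guhun, jawroo

The alternation tracks the final sound of the stem — -usu when the stem ends in a sibilant (*kesiz*, *fawtes*, *fuos*); -un when the stem ends in a non-sibilant consonant (*fom*, *wizifih*, *rudun*); -o when the stem ends in a vowel (*zo*, *hopne*).
*poz* — final sound /z/ (a sibilant) → -usu → *pozusu*.
*guh*: final sound = /h/, a non-sibilant consonant → -un → *guhun*.
*jawro*: final sound = /o/, a vowel → -o → *jawroo*.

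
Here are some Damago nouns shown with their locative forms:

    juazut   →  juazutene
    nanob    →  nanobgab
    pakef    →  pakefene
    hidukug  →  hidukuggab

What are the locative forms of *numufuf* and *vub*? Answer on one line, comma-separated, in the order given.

The alternation tracks the final consonant of the stem — -ene when the stem ends in a voiceless consonant (*juazut*, *pakef*); -gab when the stem ends in a voiced consonant (*nanob*, *hidukug*).
*numufuf*: final consonant = /f/, voiceless → -ene → *numufufene*.
The final consonant of *vub* is /b/, which is voiced, so the suffix is -gab, giving *vubgab*.

numufufene, vubgab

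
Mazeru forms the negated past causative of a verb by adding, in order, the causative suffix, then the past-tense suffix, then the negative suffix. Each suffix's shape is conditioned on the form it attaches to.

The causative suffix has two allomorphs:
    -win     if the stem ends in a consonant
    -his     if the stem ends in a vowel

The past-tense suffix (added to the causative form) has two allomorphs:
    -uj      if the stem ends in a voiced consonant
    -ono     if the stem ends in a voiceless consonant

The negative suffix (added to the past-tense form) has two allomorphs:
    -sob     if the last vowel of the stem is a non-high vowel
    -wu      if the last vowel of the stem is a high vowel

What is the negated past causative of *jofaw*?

jofawwinujwu

The final sound of *jofaw* is /w/, which is a consonant, so the causative suffix is -win, giving *jofawwin*.
Since the final consonant of the causative form *jofawwin* is /n/ (voiced), it takes -uj, giving *jofawwinuj*.
The last vowel of the past-tense form *jofawwinuj* is /u/, which is a high vowel, so the negative suffix is -wu, giving *jofawwinujwu*.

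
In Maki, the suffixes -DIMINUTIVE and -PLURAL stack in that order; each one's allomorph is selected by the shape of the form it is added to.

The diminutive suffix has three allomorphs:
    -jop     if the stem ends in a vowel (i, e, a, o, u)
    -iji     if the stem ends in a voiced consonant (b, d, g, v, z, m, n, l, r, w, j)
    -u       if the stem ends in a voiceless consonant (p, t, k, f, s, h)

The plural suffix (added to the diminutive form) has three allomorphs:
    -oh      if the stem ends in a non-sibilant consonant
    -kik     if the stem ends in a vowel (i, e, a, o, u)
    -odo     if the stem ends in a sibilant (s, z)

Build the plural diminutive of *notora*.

notorajopoh

Since the final sound of *notora* is /a/ (a vowel), it takes -jop, giving *notorajop*.
The diminutive form *notorajop*: final sound = /p/, a non-sibilant consonant → -oh → *notorajopoh*.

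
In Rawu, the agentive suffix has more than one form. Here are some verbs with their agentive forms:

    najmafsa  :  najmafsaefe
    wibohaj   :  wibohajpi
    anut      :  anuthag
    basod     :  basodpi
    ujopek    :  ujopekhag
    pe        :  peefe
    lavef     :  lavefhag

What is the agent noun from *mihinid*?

mihinidpi

Looking at the final sound of each stem: -hag when the stem ends in a voiceless consonant (*anut*, *ujopek*, *lavef*); -pi when the stem ends in a voiced consonant (*wibohaj*, *basod*); -efe when the stem ends in a vowel (*najmafsa*, *pe*).
*mihinid*: final sound = /d/, a voiced consonant → -pi → *mihinidpi*.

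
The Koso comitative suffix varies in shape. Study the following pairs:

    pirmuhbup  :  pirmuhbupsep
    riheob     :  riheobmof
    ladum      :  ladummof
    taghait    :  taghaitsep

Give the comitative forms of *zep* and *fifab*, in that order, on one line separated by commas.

The alternation tracks the final consonant of the stem — -sep when the stem ends in a voiceless consonant (*pirmuhbup*, *taghait*); -mof when the stem ends in a voiced consonant (*riheob*, *ladum*).
The final consonant of *zep* is /p/, which is voiceless, so the suffix is -sep, giving *zepsep*.
The final consonant of *fifab* is /b/, which is voiced, so the suffix is -mof, giving *fifabmof*.

zepsep, fifabmof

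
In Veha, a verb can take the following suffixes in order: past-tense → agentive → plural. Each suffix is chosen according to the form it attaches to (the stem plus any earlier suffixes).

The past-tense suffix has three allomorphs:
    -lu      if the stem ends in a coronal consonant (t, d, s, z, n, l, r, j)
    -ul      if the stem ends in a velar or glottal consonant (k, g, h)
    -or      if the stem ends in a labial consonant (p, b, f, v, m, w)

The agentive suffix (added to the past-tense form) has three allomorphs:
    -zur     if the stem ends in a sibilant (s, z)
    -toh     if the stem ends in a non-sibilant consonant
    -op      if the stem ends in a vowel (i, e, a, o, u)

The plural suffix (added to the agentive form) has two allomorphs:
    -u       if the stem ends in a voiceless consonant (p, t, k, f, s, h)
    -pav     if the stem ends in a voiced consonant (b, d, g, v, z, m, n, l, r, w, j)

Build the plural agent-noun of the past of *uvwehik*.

uvwehikultohu

*uvwehik*: final consonant = /k/, velar/glottal → -ul → *uvwehikul*.
The final sound of the past-tense form *uvwehikul* is /l/, which is a non-sibilant consonant, so the agentive suffix is -toh, giving *uvwehikultoh*.
The final consonant of the agentive form *uvwehikultoh* is /h/, which is voiceless, so the plural suffix is -u, giving *uvwehikultohu*.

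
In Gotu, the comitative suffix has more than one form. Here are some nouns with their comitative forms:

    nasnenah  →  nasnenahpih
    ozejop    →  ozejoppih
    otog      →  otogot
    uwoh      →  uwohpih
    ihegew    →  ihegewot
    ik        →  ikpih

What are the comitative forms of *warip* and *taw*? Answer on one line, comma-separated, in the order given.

Looking at the final consonant of each stem: -pih when the stem ends in a voiceless consonant (*nasnenah*, *ozejop*, *uwoh*, *ik*); -ot when the stem ends in a voiced consonant (*otog*, *ihegew*).
The final consonant of *warip* is /p/, which is voiceless, so the suffix is -pih, giving *warippih*.
Since the final consonant of *taw* is /w/ (voiced), it takes -ot, giving *tawot*.

warippih, tawot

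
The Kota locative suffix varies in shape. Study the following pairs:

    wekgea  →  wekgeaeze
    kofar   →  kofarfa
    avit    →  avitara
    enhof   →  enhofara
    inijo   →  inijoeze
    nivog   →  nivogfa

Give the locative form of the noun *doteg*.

dotegfa

The pattern is voicing of the final sound: -ara when the stem ends in a voiceless consonant (*avit*, *enhof*); -fa when the stem ends in a voiced consonant (*kofar*, *nivog*); -eze when the stem ends in a vowel (*wekgea*, *inijo*).
Since the final sound of *doteg* is /g/ (a voiced consonant), it takes -fa, giving *dotegfa*.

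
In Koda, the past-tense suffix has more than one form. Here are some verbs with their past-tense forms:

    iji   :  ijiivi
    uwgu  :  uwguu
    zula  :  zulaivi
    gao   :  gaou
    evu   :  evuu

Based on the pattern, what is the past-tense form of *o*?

The pattern is rounding harmony: -u when the last vowel of the stem is a rounded vowel (*uwgu*, *gao*, *evu*); -ivi when the last vowel of the stem is an unrounded vowel (*iji*, *zula*).
The last vowel of *o* is /o/, which is a rounded vowel, so the suffix is -u, giving *ou*.

ou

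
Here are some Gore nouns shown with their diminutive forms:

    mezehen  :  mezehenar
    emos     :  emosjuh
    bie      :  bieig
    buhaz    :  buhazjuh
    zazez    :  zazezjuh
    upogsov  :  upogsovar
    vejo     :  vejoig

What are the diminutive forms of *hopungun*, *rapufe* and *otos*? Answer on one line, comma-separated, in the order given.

The alternation tracks the final sound of the stem — -juh when the stem ends in a sibilant (*emos*, *buhaz*, *zazez*); -ar when the stem ends in a non-sibilant consonant (*mezehen*, *upogsov*); -ig when the stem ends in a vowel (*bie*, *vejo*).
*hopungun*: final sound = /n/, a non-sibilant consonant → -ar → *hopungunar*.
Since the final sound of *rapufe* is /e/ (a vowel), it takes -ig, giving *rapufeig*.
Since the final sound of *otos* is /s/ (a sibilant), it takes -juh, giving *otosjuh*.

hopungunar, rapufeig, otosjuh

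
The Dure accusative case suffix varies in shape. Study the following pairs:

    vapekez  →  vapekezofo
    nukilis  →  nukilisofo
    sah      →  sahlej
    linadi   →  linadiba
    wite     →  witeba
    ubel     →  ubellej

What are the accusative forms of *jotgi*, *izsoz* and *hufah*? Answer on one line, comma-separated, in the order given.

The pattern is sibilance of the final sound: -ofo when the stem ends in a sibilant (*vapekez*, *nukilis*); -lej when the stem ends in a non-sibilant consonant (*sah*, *ubel*); -ba when the stem ends in a vowel (*linadi*, *wite*).
*jotgi*: final sound = /i/, a vowel → -ba → *jotgiba*.
*izsoz* — final sound /z/ (a sibilant) → -ofo → *izsozofo*.
*hufah*: final sound = /h/, a non-sibilant consonant → -lej → *hufahlej*.

jotgiba, izsozofo, hufahlej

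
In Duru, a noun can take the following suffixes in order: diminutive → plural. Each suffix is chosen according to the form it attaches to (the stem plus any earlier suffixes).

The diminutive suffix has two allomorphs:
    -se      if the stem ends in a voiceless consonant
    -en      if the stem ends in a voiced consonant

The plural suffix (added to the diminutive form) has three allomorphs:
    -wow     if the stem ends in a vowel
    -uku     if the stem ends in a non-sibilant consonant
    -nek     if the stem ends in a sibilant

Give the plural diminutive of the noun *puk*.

Since the final consonant of *puk* is /k/ (voiceless), it takes -se, giving *pukse*.
The final sound of the diminutive form *pukse* is /e/, which is a vowel, so the plural suffix is -wow, giving *puksewow*.

puksewow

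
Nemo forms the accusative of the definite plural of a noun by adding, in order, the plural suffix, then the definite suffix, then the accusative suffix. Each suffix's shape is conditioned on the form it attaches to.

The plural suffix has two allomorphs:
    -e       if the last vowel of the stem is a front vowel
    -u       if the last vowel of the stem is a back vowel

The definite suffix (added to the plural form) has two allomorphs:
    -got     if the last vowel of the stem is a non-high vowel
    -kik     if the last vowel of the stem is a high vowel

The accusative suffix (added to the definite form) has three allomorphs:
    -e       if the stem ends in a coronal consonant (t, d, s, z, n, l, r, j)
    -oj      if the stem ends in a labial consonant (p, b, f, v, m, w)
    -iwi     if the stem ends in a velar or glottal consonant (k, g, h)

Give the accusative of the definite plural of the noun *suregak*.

Since the last vowel of *suregak* is /a/ (a back vowel), it takes -u, giving *suregaku*.
Since the last vowel of the plural form *suregaku* is /u/ (a high vowel), it takes -kik, giving *suregakukik*.
The definite form *suregakukik* — final consonant /k/ (velar/glottal) → -iwi → *suregakukikiwi*.

suregakukikiwi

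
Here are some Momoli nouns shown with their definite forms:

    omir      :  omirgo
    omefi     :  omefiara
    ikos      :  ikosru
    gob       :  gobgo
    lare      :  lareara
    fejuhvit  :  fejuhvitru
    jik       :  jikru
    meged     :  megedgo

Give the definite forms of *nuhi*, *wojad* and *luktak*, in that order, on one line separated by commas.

nuhiara, wojadgo, luktakru

The suffix is conditioned by the final sound: -ru when the stem ends in a voiceless consonant (*ikos*, *fejuhvit*, *jik*); -go when the stem ends in a voiced consonant (*omir*, *gob*, *meged*); -ara when the stem ends in a vowel (*omefi*, *lare*).
The final sound of *nuhi* is /i/, which is a vowel, so the suffix is -ara, giving *nuhiara*.
*wojad*: final sound = /d/, a voiced consonant → -go → *wojadgo*.
The final sound of *luktak* is /k/, which is a voiceless consonant, so the suffix is -ru, giving *luktakru*.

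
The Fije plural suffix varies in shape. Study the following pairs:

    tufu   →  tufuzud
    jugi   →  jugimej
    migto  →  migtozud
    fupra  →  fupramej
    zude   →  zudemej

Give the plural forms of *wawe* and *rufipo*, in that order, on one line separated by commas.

wawemej, rufipozud

The suffix is conditioned by the last vowel: -zud when the last vowel of the stem is a rounded vowel (*tufu*, *migto*); -mej when the last vowel of the stem is an unrounded vowel (*jugi*, *fupra*, *zude*).
The last vowel of *wawe* is /e/, which is an unrounded vowel, so the suffix is -mej, giving *wawemej*.
Since the last vowel of *rufipo* is /o/ (a rounded vowel), it takes -zud, giving *rufipozud*.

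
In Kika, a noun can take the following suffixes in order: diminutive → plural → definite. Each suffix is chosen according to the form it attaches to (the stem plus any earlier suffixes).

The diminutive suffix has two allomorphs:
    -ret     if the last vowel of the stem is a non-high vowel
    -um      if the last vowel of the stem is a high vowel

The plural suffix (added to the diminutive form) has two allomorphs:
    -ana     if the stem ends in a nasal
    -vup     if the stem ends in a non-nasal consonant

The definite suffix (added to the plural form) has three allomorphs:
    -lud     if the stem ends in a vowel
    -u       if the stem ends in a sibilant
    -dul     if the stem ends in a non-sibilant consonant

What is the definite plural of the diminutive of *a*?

*a*: last vowel = /a/, a non-high vowel → -ret → *aret*.
Since the final consonant of the diminutive form *aret* is /t/ (non-nasal), it takes -vup, giving *aretvup*.
The final sound of the plural form *aretvup* is /p/, which is a non-sibilant consonant, so the definite suffix is -dul, giving *aretvupdul*.

aretvupdul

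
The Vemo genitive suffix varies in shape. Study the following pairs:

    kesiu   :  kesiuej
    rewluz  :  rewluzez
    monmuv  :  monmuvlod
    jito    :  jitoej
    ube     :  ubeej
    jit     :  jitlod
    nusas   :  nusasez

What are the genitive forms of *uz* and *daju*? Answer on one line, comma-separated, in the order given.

uzez, dajuej

The suffix is conditioned by the final sound: -ez when the stem ends in a sibilant (*rewluz*, *nusas*); -lod when the stem ends in a non-sibilant consonant (*monmuv*, *jit*); -ej when the stem ends in a vowel (*kesiu*, *jito*, *ube*).
*uz*: final sound = /z/, a sibilant → -ez → *uzez*.
The final sound of *daju* is /u/, which is a vowel, so the suffix is -ej, giving *dajuej*.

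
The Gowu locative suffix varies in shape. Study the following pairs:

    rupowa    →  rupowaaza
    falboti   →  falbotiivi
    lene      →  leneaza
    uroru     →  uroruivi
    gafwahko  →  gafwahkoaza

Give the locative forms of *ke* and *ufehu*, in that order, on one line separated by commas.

keaza, ufehuivi

The suffix is conditioned by the last vowel: -ivi when the last vowel of the stem is a high vowel (*falboti*, *uroru*); -aza when the last vowel of the stem is a non-high vowel (*rupowa*, *lene*, *gafwahko*).
The last vowel of *ke* is /e/, which is a non-high vowel, so the suffix is -aza, giving *keaza*.
Since the last vowel of *ufehu* is /u/ (a high vowel), it takes -ivi, giving *ufehuivi*.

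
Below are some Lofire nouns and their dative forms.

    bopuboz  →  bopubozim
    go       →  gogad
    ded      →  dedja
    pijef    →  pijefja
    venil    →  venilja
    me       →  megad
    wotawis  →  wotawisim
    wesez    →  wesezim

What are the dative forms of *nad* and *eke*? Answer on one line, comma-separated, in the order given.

The suffix is conditioned by the final sound: -im when the stem ends in a sibilant (*bopuboz*, *wotawis*, *wesez*); -ja when the stem ends in a non-sibilant consonant (*ded*, *pijef*, *venil*); -gad when the stem ends in a vowel (*go*, *me*).
Since the final sound of *nad* is /d/ (a non-sibilant consonant), it takes -ja, giving *nadja*.
*eke* — final sound /e/ (a vowel) → -gad → *ekegad*.

nadja, ekegad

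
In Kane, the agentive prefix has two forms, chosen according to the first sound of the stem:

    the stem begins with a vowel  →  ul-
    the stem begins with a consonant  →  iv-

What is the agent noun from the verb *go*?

*go*: first sound = /g/, a consonant → iv- → *ivgo*.

ivgo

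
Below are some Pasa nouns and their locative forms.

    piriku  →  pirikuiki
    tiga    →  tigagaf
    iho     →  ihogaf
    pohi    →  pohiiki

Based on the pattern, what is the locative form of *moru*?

The pattern is height harmony: -iki when the last vowel of the stem is a high vowel (*piriku*, *pohi*); -gaf when the last vowel of the stem is a non-high vowel (*tiga*, *iho*).
*moru* — last vowel /u/ (a high vowel) → -iki → *moruiki*.

moruiki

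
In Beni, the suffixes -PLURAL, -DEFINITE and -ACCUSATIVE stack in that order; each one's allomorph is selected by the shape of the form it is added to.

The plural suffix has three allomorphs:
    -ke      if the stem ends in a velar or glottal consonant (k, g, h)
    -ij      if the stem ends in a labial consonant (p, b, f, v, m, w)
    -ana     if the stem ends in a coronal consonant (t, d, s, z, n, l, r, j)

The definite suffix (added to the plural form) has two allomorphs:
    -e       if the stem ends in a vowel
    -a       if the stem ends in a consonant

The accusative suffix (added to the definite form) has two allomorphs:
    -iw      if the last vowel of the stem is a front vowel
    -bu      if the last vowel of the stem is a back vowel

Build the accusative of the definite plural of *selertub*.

*selertub* — final consonant /b/ (labial) → -ij → *selertubij*.
Since the final sound of the plural form *selertubij* is /j/ (a consonant), it takes -a, giving *selertubija*.
The definite form *selertubija* — last vowel /a/ (a back vowel) → -bu → *selertubijabu*.

selertubijabu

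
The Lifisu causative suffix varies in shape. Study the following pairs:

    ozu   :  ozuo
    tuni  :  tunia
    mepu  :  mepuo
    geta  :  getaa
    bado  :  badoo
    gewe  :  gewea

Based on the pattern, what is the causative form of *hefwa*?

hefwaa

The pattern is rounding harmony: -o when the last vowel of the stem is a rounded vowel (*ozu*, *mepu*, *bado*); -a when the last vowel of the stem is an unrounded vowel (*tuni*, *geta*, *gewe*).
*hefwa* — last vowel /a/ (an unrounded vowel) → -a → *hefwaa*.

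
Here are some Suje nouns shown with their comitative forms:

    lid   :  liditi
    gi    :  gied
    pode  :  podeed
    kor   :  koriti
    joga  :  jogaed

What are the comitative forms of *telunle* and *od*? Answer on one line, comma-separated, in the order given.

telunleed, oditi

The pattern is consonant vs. vowel: -iti when the stem ends in a consonant (*lid*, *kor*); -ed when the stem ends in a vowel (*gi*, *pode*, *joga*).
*telunle*: final sound = /e/, a vowel → -ed → *telunleed*.
*od* — final sound /d/ (a consonant) → -iti → *oditi*.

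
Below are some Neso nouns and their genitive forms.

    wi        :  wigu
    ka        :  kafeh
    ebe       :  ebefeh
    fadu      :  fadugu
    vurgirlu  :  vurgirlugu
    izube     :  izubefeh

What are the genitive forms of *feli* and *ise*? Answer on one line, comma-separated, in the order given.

feligu, isefeh

The alternation tracks the last vowel of the stem — -gu when the last vowel of the stem is a high vowel (*wi*, *fadu*, *vurgirlu*); -feh when the last vowel of the stem is a non-high vowel (*ka*, *ebe*, *izube*).
Since the last vowel of *feli* is /i/ (a high vowel), it takes -gu, giving *feligu*.
*ise*: last vowel = /e/, a non-high vowel → -feh → *isefeh*.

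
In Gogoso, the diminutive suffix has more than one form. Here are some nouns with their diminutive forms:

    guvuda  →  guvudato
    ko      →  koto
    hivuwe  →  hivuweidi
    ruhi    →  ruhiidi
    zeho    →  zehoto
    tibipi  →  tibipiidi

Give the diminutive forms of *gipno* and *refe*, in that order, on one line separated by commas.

gipnoto, refeidi

The pattern is front/back vowel harmony: -idi when the last vowel of the stem is a front vowel (*hivuwe*, *ruhi*, *tibipi*); -to when the last vowel of the stem is a back vowel (*guvuda*, *ko*, *zeho*).
The last vowel of *gipno* is /o/, which is a back vowel, so the suffix is -to, giving *gipnoto*.
Since the last vowel of *refe* is /e/ (a front vowel), it takes -idi, giving *refeidi*.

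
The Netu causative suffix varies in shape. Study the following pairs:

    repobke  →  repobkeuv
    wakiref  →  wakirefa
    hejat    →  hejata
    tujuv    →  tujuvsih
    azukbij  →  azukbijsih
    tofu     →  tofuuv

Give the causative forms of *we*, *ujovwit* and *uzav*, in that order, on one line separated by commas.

weuv, ujovwita, uzavsih

Looking at the final sound of each stem: -a when the stem ends in a voiceless consonant (*wakiref*, *hejat*); -sih when the stem ends in a voiced consonant (*tujuv*, *azukbij*); -uv when the stem ends in a vowel (*repobke*, *tofu*).
Since the final sound of *we* is /e/ (a vowel), it takes -uv, giving *weuv*.
Since the final sound of *ujovwit* is /t/ (a voiceless consonant), it takes -a, giving *ujovwita*.
*uzav*: final sound = /v/, a voiced consonant → -sih → *uzavsih*.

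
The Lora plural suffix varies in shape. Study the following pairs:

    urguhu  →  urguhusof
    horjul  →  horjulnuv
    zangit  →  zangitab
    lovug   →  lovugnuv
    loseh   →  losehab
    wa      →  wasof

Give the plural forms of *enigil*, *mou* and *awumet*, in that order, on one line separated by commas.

The pattern is voicing of the final sound: -ab when the stem ends in a voiceless consonant (*zangit*, *loseh*); -nuv when the stem ends in a voiced consonant (*horjul*, *lovug*); -sof when the stem ends in a vowel (*urguhu*, *wa*).
Since the final sound of *enigil* is /l/ (a voiced consonant), it takes -nuv, giving *enigilnuv*.
Since the final sound of *mou* is /u/ (a vowel), it takes -sof, giving *mousof*.
*awumet*: final sound = /t/, a voiceless consonant → -ab → *awumetab*.

enigilnuv, mousof, awumetab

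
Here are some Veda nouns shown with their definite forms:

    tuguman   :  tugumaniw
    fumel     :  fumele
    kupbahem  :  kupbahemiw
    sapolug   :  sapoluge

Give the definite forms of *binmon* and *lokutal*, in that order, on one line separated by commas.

binmoniw, lokutale

The suffix is conditioned by the final consonant: -iw when the stem ends in a nasal (*tuguman*, *kupbahem*); -e when the stem ends in a non-nasal consonant (*fumel*, *sapolug*).
Since the final consonant of *binmon* is /n/ (a nasal), it takes -iw, giving *binmoniw*.
*lokutal*: final consonant = /l/, non-nasal → -e → *lokutale*.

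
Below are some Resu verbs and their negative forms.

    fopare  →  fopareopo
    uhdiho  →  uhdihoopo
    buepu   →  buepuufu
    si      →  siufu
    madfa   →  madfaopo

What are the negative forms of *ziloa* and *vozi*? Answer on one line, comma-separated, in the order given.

The alternation tracks the last vowel of the stem — -ufu when the last vowel of the stem is a high vowel (*buepu*, *si*); -opo when the last vowel of the stem is a non-high vowel (*fopare*, *uhdiho*, *madfa*).
The last vowel of *ziloa* is /a/, which is a non-high vowel, so the suffix is -opo, giving *ziloaopo*.
*vozi*: last vowel = /i/, a high vowel → -ufu → *voziufu*.

ziloaopo, voziufu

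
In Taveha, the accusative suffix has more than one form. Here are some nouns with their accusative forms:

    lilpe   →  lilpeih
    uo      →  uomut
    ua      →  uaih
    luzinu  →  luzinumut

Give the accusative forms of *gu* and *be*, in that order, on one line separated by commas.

gumut, beih

The pattern is rounding harmony: -mut when the last vowel of the stem is a rounded vowel (*uo*, *luzinu*); -ih when the last vowel of the stem is an unrounded vowel (*lilpe*, *ua*).
The last vowel of *gu* is /u/, which is a rounded vowel, so the suffix is -mut, giving *gumut*.
*be* — last vowel /e/ (an unrounded vowel) → -ih → *beih*.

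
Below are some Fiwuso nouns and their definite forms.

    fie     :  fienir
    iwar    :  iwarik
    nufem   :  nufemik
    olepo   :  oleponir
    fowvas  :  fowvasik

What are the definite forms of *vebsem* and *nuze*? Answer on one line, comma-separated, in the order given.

The suffix is conditioned by the final sound: -ik when the stem ends in a consonant (*iwar*, *nufem*, *fowvas*); -nir when the stem ends in a vowel (*fie*, *olepo*).
The final sound of *vebsem* is /m/, which is a consonant, so the suffix is -ik, giving *vebsemik*.
The final sound of *nuze* is /e/, which is a vowel, so the suffix is -nir, giving *nuzenir*.

vebsemik, nuzenir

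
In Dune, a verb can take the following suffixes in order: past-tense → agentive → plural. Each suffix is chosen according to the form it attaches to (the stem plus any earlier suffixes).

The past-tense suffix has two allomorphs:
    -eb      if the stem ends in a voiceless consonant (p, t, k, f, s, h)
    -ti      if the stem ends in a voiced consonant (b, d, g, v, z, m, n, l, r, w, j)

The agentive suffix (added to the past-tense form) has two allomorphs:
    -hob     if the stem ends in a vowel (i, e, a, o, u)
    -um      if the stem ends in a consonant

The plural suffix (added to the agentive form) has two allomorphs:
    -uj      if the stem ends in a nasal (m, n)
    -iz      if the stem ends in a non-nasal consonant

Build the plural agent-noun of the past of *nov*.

*nov* — final consonant /v/ (voiced) → -ti → *novti*.
The past-tense form *novti* — final sound /i/ (a vowel) → -hob → *novtihob*.
The agentive form *novtihob*: final consonant = /b/, non-nasal → -iz → *novtihobiz*.

novtihobiz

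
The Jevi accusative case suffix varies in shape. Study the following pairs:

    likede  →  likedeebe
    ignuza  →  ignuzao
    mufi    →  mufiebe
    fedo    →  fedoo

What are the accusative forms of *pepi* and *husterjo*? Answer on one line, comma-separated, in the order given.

pepiebe, husterjoo

The alternation tracks the last vowel of the stem — -ebe when the last vowel of the stem is a front vowel (*likede*, *mufi*); -o when the last vowel of the stem is a back vowel (*ignuza*, *fedo*).
*pepi*: last vowel = /i/, a front vowel → -ebe → *pepiebe*.
The last vowel of *husterjo* is /o/, which is a back vowel, so the suffix is -o, giving *husterjoo*.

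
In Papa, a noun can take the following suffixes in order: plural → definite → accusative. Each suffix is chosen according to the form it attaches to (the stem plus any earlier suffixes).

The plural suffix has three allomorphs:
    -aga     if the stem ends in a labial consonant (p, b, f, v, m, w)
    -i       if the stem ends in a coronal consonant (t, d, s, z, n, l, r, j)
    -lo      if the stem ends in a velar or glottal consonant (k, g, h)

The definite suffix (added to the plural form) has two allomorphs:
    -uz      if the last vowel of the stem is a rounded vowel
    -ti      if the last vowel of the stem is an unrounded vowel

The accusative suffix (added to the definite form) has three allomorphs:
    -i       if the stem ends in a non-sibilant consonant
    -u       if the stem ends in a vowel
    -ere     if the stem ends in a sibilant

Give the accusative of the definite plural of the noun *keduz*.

keduzitiu

*keduz* — final consonant /z/ (coronal) → -i → *keduzi*.
The plural form *keduzi* — last vowel /i/ (an unrounded vowel) → -ti → *keduziti*.
The definite form *keduziti*: final sound = /i/, a vowel → -u → *keduzitiu*.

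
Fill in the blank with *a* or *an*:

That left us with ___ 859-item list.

an

The indefinite article is chosen by the initial *sound* of the following word, not its spelling.
The number *859* is spoken "eight hundred …", beginning with /eɪt/ — a vowel sound.
So the article is *an*: That left us with an 859-item list.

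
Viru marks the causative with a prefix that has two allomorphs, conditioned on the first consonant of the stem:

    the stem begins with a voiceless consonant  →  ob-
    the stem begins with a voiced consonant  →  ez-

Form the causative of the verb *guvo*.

ezguvo

Since the first consonant of *guvo* is /g/ (voiced), it takes ez-, giving *ezguvo*.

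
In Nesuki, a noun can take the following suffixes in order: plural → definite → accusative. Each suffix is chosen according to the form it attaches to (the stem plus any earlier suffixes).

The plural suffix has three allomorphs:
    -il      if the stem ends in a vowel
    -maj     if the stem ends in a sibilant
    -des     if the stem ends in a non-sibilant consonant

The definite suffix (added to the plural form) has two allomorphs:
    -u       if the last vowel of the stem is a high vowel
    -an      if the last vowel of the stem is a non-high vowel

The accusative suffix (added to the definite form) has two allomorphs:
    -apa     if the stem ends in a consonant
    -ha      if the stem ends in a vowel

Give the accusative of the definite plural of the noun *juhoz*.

Since the final sound of *juhoz* is /z/ (a sibilant), it takes -maj, giving *juhozmaj*.
The last vowel of the plural form *juhozmaj* is /a/, which is a non-high vowel, so the definite suffix is -an, giving *juhozmajan*.
Since the final sound of the definite form *juhozmajan* is /n/ (a consonant), it takes -apa, giving *juhozmajanapa*.

juhozmajanapa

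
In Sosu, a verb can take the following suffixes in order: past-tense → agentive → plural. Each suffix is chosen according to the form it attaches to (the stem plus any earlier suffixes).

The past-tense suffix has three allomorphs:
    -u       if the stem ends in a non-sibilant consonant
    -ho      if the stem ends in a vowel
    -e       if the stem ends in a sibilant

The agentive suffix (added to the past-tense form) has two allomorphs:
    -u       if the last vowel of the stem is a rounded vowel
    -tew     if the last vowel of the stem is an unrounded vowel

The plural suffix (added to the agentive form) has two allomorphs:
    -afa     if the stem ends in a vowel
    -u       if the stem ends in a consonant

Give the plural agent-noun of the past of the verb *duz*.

Since the final sound of *duz* is /z/ (a sibilant), it takes -e, giving *duze*.
The last vowel of the past-tense form *duze* is /e/, which is an unrounded vowel, so the agentive suffix is -tew, giving *duzetew*.
The agentive form *duzetew*: final sound = /w/, a consonant → -u → *duzetewu*.

duzetewu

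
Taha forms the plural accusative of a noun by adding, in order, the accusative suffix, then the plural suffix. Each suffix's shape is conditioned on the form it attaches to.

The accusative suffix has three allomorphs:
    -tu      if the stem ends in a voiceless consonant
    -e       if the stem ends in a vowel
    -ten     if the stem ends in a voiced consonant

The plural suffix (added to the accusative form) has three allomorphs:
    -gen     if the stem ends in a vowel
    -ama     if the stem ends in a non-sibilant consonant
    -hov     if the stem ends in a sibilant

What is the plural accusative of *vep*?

The final sound of *vep* is /p/, which is a voiceless consonant, so the accusative suffix is -tu, giving *veptu*.
The final sound of the accusative form *veptu* is /u/, which is a vowel, so the plural suffix is -gen, giving *veptugen*.

veptugen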